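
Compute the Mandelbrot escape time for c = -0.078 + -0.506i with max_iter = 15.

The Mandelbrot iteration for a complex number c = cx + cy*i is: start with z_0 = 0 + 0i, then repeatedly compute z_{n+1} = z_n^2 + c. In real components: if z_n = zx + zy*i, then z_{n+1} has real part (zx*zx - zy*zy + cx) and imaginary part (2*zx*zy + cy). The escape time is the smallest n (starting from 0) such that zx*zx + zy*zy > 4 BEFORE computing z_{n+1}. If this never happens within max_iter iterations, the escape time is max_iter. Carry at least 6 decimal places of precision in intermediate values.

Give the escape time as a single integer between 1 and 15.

Answer: 15

Derivation:
z_0 = 0 + 0i, c = -0.0780 + -0.5060i
Iter 1: z = -0.0780 + -0.5060i, |z|^2 = 0.2621
Iter 2: z = -0.3280 + -0.4271i, |z|^2 = 0.2899
Iter 3: z = -0.1528 + -0.2259i, |z|^2 = 0.0744
Iter 4: z = -0.1057 + -0.4370i, |z|^2 = 0.2021
Iter 5: z = -0.2578 + -0.4137i, |z|^2 = 0.2376
Iter 6: z = -0.1827 + -0.2927i, |z|^2 = 0.1191
Iter 7: z = -0.1303 + -0.3990i, |z|^2 = 0.1762
Iter 8: z = -0.2203 + -0.4020i, |z|^2 = 0.2101
Iter 9: z = -0.1911 + -0.3289i, |z|^2 = 0.1447
Iter 10: z = -0.1497 + -0.3803i, |z|^2 = 0.1670
Iter 11: z = -0.2002 + -0.3922i, |z|^2 = 0.1939
Iter 12: z = -0.1917 + -0.3490i, |z|^2 = 0.1585
Iter 13: z = -0.1630 + -0.3722i, |z|^2 = 0.1651
Iter 14: z = -0.1900 + -0.3846i, |z|^2 = 0.1840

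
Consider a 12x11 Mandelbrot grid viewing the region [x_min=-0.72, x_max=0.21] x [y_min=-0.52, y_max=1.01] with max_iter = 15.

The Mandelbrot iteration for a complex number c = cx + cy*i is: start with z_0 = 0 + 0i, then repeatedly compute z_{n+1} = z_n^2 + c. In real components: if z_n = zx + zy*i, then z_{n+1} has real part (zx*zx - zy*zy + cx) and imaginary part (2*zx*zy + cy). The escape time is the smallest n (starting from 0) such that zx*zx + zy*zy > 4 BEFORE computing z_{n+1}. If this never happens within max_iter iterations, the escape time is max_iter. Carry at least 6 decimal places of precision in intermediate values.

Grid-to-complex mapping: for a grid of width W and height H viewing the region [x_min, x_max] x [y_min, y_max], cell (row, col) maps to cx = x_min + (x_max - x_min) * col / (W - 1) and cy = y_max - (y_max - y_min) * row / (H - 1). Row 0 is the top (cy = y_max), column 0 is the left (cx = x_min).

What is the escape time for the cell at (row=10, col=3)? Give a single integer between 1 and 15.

z_0 = 0 + 0i, c = -0.4664 + -0.5200i
Iter 1: z = -0.4664 + -0.5200i, |z|^2 = 0.4879
Iter 2: z = -0.5193 + -0.0350i, |z|^2 = 0.2709
Iter 3: z = -0.1979 + -0.4837i, |z|^2 = 0.2731
Iter 4: z = -0.6611 + -0.3285i, |z|^2 = 0.5450
Iter 5: z = -0.1372 + -0.0856i, |z|^2 = 0.0262
Iter 6: z = -0.4549 + -0.4965i, |z|^2 = 0.4534
Iter 7: z = -0.5060 + -0.0683i, |z|^2 = 0.2607
Iter 8: z = -0.2150 + -0.4509i, |z|^2 = 0.2495
Iter 9: z = -0.6234 + -0.3261i, |z|^2 = 0.4950
Iter 10: z = -0.1841 + -0.1134i, |z|^2 = 0.0467
Iter 11: z = -0.4453 + -0.4783i, |z|^2 = 0.4271
Iter 12: z = -0.4968 + -0.0940i, |z|^2 = 0.2556
Iter 13: z = -0.2284 + -0.4266i, |z|^2 = 0.2342
Iter 14: z = -0.5962 + -0.3251i, |z|^2 = 0.4611

Answer: 15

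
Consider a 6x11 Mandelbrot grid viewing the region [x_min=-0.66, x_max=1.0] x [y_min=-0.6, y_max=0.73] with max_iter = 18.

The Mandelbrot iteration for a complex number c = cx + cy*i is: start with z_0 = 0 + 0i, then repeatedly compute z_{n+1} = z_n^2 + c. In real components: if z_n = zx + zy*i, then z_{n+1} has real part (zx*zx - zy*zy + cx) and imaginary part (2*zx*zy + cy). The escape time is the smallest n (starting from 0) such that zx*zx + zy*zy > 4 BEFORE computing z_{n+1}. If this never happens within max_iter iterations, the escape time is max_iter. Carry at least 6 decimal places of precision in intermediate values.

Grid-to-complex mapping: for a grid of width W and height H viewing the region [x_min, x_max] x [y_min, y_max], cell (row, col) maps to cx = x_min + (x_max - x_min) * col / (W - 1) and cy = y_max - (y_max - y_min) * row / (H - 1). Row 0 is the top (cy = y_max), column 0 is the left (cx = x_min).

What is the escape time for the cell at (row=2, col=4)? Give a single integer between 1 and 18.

z_0 = 0 + 0i, c = 0.6680 + 0.4640i
Iter 1: z = 0.6680 + 0.4640i, |z|^2 = 0.6615
Iter 2: z = 0.8989 + 1.0839i, |z|^2 = 1.9829
Iter 3: z = 0.3012 + 2.4127i, |z|^2 = 5.9119
Escaped at iteration 3

Answer: 3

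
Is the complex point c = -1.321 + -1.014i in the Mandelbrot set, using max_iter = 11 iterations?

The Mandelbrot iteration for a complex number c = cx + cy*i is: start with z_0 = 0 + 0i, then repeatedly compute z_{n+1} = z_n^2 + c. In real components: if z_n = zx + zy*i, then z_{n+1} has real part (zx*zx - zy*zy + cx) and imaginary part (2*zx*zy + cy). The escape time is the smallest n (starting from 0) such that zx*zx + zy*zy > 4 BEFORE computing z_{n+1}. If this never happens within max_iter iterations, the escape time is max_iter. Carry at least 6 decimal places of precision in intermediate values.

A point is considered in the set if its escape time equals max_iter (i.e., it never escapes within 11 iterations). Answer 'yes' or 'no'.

z_0 = 0 + 0i, c = -1.3210 + -1.0140i
Iter 1: z = -1.3210 + -1.0140i, |z|^2 = 2.7732
Iter 2: z = -0.6042 + 1.6650i, |z|^2 = 3.1372
Iter 3: z = -3.7282 + -3.0258i, |z|^2 = 23.0549
Escaped at iteration 3

Answer: no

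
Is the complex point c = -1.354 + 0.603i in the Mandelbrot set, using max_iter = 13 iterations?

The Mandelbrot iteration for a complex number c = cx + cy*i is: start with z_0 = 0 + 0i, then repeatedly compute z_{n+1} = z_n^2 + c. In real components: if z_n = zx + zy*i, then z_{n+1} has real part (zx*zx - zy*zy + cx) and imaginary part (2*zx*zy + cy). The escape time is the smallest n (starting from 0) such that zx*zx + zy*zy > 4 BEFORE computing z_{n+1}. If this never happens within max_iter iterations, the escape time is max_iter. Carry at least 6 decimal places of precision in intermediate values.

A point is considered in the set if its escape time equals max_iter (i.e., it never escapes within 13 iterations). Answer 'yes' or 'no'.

Answer: no

Derivation:
z_0 = 0 + 0i, c = -1.3540 + 0.6030i
Iter 1: z = -1.3540 + 0.6030i, |z|^2 = 2.1969
Iter 2: z = 0.1157 + -1.0299i, |z|^2 = 1.0741
Iter 3: z = -2.4014 + 0.3647i, |z|^2 = 5.8995
Escaped at iteration 3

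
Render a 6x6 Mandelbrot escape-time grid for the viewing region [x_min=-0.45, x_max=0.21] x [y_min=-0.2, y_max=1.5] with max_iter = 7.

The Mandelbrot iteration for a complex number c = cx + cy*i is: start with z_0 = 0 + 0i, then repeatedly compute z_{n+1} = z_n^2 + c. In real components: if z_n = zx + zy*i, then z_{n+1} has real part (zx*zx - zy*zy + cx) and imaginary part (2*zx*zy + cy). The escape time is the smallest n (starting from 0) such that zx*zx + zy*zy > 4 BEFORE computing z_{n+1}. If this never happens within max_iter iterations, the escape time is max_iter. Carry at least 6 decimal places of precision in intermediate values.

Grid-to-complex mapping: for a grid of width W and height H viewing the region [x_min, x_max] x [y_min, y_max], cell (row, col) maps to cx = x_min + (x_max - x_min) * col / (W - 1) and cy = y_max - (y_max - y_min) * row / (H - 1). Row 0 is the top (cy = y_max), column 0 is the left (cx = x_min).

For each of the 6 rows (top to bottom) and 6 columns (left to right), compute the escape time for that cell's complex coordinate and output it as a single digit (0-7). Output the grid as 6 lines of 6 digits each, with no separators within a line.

(row=0, col=0): c = -0.4500 + 1.5000i → escape time 2
(row=0, col=1): c = -0.3180 + 1.5000i → escape time 2
(row=0, col=2): c = -0.1860 + 1.5000i → escape time 2
(row=0, col=3): c = -0.0540 + 1.5000i → escape time 2
(row=0, col=4): c = 0.0780 + 1.5000i → escape time 2
(row=0, col=5): c = 0.2100 + 1.5000i → escape time 2
(row=1, col=0): c = -0.4500 + 1.1600i → escape time 3
(row=1, col=1): c = -0.3180 + 1.1600i → escape time 4
(row=1, col=2): c = -0.1860 + 1.1600i → escape time 4
(row=1, col=3): c = -0.0540 + 1.1600i → escape time 4
(row=1, col=4): c = 0.0780 + 1.1600i → escape time 3
(row=1, col=5): c = 0.2100 + 1.1600i → escape time 3
(row=2, col=0): c = -0.4500 + 0.8200i → escape time 5
(row=2, col=1): c = -0.3180 + 0.8200i → escape time 7
(row=2, col=2): c = -0.1860 + 0.8200i → escape time 7
(row=2, col=3): c = -0.0540 + 0.8200i → escape time 7
(row=2, col=4): c = 0.0780 + 0.8200i → escape time 6
(row=2, col=5): c = 0.2100 + 0.8200i → escape time 5
(row=3, col=0): c = -0.4500 + 0.4800i → escape time 7
(row=3, col=1): c = -0.3180 + 0.4800i → escape time 7
(row=3, col=2): c = -0.1860 + 0.4800i → escape time 7
(row=3, col=3): c = -0.0540 + 0.4800i → escape time 7
(row=3, col=4): c = 0.0780 + 0.4800i → escape time 7
(row=3, col=5): c = 0.2100 + 0.4800i → escape time 7
(row=4, col=0): c = -0.4500 + 0.1400i → escape time 7
(row=4, col=1): c = -0.3180 + 0.1400i → escape time 7
(row=4, col=2): c = -0.1860 + 0.1400i → escape time 7
(row=4, col=3): c = -0.0540 + 0.1400i → escape time 7
(row=4, col=4): c = 0.0780 + 0.1400i → escape time 7
(row=4, col=5): c = 0.2100 + 0.1400i → escape time 7
(row=5, col=0): c = -0.4500 + -0.2000i → escape time 7
(row=5, col=1): c = -0.3180 + -0.2000i → escape time 7
(row=5, col=2): c = -0.1860 + -0.2000i → escape time 7
(row=5, col=3): c = -0.0540 + -0.2000i → escape time 7
(row=5, col=4): c = 0.0780 + -0.2000i → escape time 7
(row=5, col=5): c = 0.2100 + -0.2000i → escape time 7

Answer: 222222
344433
577765
777777
777777
777777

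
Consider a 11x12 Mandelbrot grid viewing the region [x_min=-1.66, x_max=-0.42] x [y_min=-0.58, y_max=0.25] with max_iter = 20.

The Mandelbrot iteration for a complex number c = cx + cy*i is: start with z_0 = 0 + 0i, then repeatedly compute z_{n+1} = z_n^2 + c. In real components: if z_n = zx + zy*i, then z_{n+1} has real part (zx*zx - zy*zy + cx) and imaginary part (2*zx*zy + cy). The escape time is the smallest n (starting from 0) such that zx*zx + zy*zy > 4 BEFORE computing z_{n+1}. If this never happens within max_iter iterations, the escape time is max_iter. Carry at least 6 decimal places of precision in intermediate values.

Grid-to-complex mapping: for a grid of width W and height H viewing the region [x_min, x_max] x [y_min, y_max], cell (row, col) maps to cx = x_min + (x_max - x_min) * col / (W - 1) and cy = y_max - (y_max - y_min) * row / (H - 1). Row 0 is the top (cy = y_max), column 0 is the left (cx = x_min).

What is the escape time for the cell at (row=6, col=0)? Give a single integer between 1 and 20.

z_0 = 0 + 0i, c = -1.6600 + -0.2027i
Iter 1: z = -1.6600 + -0.2027i, |z|^2 = 2.7967
Iter 2: z = 1.0545 + 0.4703i, |z|^2 = 1.3332
Iter 3: z = -0.7692 + 0.7892i, |z|^2 = 1.2145
Iter 4: z = -1.6911 + -1.4169i, |z|^2 = 4.8674
Escaped at iteration 4

Answer: 4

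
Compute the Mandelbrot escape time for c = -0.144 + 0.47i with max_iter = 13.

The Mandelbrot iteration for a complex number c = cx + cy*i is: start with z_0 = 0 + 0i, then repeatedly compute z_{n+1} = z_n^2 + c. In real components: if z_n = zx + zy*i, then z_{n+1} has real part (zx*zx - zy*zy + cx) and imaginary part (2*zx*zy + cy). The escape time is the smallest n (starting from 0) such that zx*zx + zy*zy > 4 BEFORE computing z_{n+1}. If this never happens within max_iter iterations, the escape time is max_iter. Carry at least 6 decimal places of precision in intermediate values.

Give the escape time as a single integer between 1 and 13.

Answer: 13

Derivation:
z_0 = 0 + 0i, c = -0.1440 + 0.4700i
Iter 1: z = -0.1440 + 0.4700i, |z|^2 = 0.2416
Iter 2: z = -0.3442 + 0.3346i, |z|^2 = 0.2304
Iter 3: z = -0.1375 + 0.2397i, |z|^2 = 0.0764
Iter 4: z = -0.1825 + 0.4041i, |z|^2 = 0.1966
Iter 5: z = -0.2740 + 0.3225i, |z|^2 = 0.1791
Iter 6: z = -0.1729 + 0.2933i, |z|^2 = 0.1159
Iter 7: z = -0.2001 + 0.3686i, |z|^2 = 0.1759
Iter 8: z = -0.2398 + 0.3225i, |z|^2 = 0.1615
Iter 9: z = -0.1905 + 0.3153i, |z|^2 = 0.1357
Iter 10: z = -0.2071 + 0.3499i, |z|^2 = 0.1653
Iter 11: z = -0.2235 + 0.3251i, |z|^2 = 0.1556
Iter 12: z = -0.1997 + 0.3247i, |z|^2 = 0.1453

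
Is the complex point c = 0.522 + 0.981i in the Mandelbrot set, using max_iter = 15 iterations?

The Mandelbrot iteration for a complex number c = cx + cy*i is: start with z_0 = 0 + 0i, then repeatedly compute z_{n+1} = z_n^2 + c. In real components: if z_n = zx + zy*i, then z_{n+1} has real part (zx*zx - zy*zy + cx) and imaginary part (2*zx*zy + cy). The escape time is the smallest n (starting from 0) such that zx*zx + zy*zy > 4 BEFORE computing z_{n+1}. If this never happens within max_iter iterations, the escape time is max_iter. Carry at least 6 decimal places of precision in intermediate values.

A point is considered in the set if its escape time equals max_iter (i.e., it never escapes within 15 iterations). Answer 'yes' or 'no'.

Answer: no

Derivation:
z_0 = 0 + 0i, c = 0.5220 + 0.9810i
Iter 1: z = 0.5220 + 0.9810i, |z|^2 = 1.2348
Iter 2: z = -0.1679 + 2.0052i, |z|^2 = 4.0489
Escaped at iteration 2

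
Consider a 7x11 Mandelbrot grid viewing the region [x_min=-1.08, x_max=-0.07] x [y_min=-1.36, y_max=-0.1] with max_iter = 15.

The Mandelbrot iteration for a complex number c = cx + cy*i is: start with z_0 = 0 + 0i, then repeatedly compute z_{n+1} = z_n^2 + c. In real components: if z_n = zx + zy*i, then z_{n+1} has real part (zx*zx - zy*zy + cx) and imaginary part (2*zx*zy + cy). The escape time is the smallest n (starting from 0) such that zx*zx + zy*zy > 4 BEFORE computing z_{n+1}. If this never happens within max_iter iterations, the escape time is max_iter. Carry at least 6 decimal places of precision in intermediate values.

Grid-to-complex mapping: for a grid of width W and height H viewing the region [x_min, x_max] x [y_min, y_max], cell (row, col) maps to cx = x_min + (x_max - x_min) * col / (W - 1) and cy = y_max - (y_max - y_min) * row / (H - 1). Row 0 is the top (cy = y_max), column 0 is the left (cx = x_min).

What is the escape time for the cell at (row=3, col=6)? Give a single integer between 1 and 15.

Answer: 15

Derivation:
z_0 = 0 + 0i, c = -0.0700 + -0.4780i
Iter 1: z = -0.0700 + -0.4780i, |z|^2 = 0.2334
Iter 2: z = -0.2936 + -0.4111i, |z|^2 = 0.2552
Iter 3: z = -0.1528 + -0.2366i, |z|^2 = 0.0793
Iter 4: z = -0.1026 + -0.4057i, |z|^2 = 0.1751
Iter 5: z = -0.2240 + -0.3947i, |z|^2 = 0.2060
Iter 6: z = -0.1756 + -0.3011i, |z|^2 = 0.1215
Iter 7: z = -0.1298 + -0.3722i, |z|^2 = 0.1554
Iter 8: z = -0.1917 + -0.3813i, |z|^2 = 0.1822
Iter 9: z = -0.1787 + -0.3318i, |z|^2 = 0.1420
Iter 10: z = -0.1482 + -0.3594i, |z|^2 = 0.1512
Iter 11: z = -0.1772 + -0.3715i, |z|^2 = 0.1694
Iter 12: z = -0.1766 + -0.3463i, |z|^2 = 0.1511
Iter 13: z = -0.1587 + -0.3557i, |z|^2 = 0.1517
Iter 14: z = -0.1713 + -0.3651i, |z|^2 = 0.1626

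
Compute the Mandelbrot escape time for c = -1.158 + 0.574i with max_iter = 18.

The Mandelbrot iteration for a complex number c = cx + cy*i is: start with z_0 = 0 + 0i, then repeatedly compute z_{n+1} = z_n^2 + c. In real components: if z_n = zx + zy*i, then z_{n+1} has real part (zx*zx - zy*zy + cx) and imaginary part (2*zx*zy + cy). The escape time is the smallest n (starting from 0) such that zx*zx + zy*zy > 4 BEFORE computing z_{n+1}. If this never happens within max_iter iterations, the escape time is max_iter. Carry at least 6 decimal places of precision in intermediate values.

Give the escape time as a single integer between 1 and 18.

z_0 = 0 + 0i, c = -1.1580 + 0.5740i
Iter 1: z = -1.1580 + 0.5740i, |z|^2 = 1.6704
Iter 2: z = -0.1465 + -0.7554i, |z|^2 = 0.5921
Iter 3: z = -1.7071 + 0.7953i, |z|^2 = 3.5469
Iter 4: z = 1.1237 + -2.1415i, |z|^2 = 5.8490
Escaped at iteration 4

Answer: 4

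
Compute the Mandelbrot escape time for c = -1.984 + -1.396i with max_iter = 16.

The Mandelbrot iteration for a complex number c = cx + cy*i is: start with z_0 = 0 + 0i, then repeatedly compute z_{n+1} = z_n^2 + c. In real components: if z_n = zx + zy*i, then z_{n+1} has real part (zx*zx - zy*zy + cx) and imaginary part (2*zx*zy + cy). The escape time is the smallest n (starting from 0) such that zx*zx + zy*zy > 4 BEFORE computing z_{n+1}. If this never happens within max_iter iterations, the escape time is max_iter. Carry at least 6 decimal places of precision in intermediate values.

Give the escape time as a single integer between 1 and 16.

z_0 = 0 + 0i, c = -1.9840 + -1.3960i
Iter 1: z = -1.9840 + -1.3960i, |z|^2 = 5.8851
Escaped at iteration 1

Answer: 1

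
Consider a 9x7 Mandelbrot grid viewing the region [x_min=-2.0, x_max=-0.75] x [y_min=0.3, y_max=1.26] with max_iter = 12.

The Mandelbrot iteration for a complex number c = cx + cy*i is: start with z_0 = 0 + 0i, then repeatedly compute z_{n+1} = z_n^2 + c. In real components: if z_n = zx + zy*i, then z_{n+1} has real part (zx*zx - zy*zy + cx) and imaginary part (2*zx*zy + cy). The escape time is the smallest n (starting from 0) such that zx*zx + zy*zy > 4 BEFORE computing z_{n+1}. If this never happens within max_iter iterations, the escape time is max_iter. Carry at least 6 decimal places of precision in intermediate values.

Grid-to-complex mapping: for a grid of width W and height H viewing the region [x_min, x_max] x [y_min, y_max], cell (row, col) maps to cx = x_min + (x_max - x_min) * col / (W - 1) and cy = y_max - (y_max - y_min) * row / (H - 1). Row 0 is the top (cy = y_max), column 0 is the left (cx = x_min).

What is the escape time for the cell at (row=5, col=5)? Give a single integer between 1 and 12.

z_0 = 0 + 0i, c = -1.2188 + 0.4600i
Iter 1: z = -1.2188 + 0.4600i, |z|^2 = 1.6970
Iter 2: z = 0.0550 + -0.6613i, |z|^2 = 0.4403
Iter 3: z = -1.6530 + 0.3873i, |z|^2 = 2.8823
Iter 4: z = 1.3636 + -0.8203i, |z|^2 = 2.5323
Iter 5: z = -0.0322 + -1.7770i, |z|^2 = 3.1589
Iter 6: z = -4.3756 + 0.5743i, |z|^2 = 19.4756
Escaped at iteration 6

Answer: 6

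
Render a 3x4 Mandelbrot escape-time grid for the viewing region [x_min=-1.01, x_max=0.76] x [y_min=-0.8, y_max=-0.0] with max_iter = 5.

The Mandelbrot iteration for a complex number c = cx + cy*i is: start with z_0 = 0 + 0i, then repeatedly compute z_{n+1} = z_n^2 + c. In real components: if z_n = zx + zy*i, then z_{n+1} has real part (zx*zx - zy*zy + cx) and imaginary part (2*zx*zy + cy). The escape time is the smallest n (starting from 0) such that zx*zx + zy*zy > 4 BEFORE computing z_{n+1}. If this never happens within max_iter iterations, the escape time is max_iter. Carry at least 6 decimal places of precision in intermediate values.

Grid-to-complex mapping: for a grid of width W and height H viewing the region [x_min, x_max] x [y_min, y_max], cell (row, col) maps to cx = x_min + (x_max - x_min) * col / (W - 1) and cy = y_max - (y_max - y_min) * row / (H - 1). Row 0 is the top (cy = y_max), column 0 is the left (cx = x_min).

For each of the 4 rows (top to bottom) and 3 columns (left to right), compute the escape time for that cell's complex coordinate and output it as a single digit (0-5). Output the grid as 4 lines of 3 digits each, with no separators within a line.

(row=0, col=0): c = -1.0100 + -0.0000i → escape time 5
(row=0, col=1): c = -0.1250 + -0.0000i → escape time 5
(row=0, col=2): c = 0.7600 + -0.0000i → escape time 3
(row=1, col=0): c = -1.0100 + -0.2667i → escape time 5
(row=1, col=1): c = -0.1250 + -0.2667i → escape time 5
(row=1, col=2): c = 0.7600 + -0.2667i → escape time 3
(row=2, col=0): c = -1.0100 + -0.5333i → escape time 5
(row=2, col=1): c = -0.1250 + -0.5333i → escape time 5
(row=2, col=2): c = 0.7600 + -0.5333i → escape time 3
(row=3, col=0): c = -1.0100 + -0.8000i → escape time 3
(row=3, col=1): c = -0.1250 + -0.8000i → escape time 5
(row=3, col=2): c = 0.7600 + -0.8000i → escape time 2

Answer: 553
553
553
352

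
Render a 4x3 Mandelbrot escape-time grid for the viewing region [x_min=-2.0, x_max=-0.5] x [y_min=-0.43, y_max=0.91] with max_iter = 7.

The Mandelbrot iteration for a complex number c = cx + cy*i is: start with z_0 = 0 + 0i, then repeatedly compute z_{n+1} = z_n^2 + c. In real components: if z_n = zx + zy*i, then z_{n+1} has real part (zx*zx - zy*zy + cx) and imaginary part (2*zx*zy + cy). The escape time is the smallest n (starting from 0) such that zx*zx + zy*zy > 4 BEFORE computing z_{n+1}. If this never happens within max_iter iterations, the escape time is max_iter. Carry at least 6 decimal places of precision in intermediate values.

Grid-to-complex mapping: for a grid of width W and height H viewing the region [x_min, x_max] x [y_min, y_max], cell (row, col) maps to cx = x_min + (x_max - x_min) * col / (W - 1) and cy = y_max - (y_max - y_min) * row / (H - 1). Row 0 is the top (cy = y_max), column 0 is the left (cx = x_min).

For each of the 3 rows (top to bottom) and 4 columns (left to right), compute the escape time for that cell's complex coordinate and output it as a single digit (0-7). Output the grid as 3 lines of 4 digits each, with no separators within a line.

Answer: 1334
1577
1467

Derivation:
(row=0, col=0): c = -2.0000 + 0.9100i → escape time 1
(row=0, col=1): c = -1.5000 + 0.9100i → escape time 3
(row=0, col=2): c = -1.0000 + 0.9100i → escape time 3
(row=0, col=3): c = -0.5000 + 0.9100i → escape time 4
(row=1, col=0): c = -2.0000 + 0.2400i → escape time 1
(row=1, col=1): c = -1.5000 + 0.2400i → escape time 5
(row=1, col=2): c = -1.0000 + 0.2400i → escape time 7
(row=1, col=3): c = -0.5000 + 0.2400i → escape time 7
(row=2, col=0): c = -2.0000 + -0.4300i → escape time 1
(row=2, col=1): c = -1.5000 + -0.4300i → escape time 4
(row=2, col=2): c = -1.0000 + -0.4300i → escape time 6
(row=2, col=3): c = -0.5000 + -0.4300i → escape time 7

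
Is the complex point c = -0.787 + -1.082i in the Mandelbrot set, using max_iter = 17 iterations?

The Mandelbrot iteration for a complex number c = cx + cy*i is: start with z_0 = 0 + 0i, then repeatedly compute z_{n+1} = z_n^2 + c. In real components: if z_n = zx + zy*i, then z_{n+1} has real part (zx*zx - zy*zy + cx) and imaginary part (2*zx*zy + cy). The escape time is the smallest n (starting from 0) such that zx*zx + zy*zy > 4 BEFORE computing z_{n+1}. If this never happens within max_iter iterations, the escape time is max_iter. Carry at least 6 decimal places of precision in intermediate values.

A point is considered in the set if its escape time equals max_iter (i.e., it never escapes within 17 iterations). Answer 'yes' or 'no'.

z_0 = 0 + 0i, c = -0.7870 + -1.0820i
Iter 1: z = -0.7870 + -1.0820i, |z|^2 = 1.7901
Iter 2: z = -1.3384 + 0.6211i, |z|^2 = 2.1769
Iter 3: z = 0.6185 + -2.7444i, |z|^2 = 7.9143
Escaped at iteration 3

Answer: no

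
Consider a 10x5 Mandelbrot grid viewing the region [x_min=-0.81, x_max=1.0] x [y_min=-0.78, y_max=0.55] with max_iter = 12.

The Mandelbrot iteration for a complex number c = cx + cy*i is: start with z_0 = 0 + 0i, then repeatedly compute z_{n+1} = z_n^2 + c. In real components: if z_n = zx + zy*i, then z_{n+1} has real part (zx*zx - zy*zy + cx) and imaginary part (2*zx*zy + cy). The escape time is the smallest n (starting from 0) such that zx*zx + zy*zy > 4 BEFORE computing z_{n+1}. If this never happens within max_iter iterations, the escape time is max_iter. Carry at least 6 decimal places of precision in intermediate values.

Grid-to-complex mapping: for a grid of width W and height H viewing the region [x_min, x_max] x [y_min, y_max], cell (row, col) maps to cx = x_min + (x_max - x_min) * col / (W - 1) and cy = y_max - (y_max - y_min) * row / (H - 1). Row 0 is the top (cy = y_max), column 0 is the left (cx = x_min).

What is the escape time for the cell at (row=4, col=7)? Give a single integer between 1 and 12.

Answer: 3

Derivation:
z_0 = 0 + 0i, c = 0.5978 + -0.7800i
Iter 1: z = 0.5978 + -0.7800i, |z|^2 = 0.9657
Iter 2: z = 0.3467 + -1.7125i, |z|^2 = 3.0530
Iter 3: z = -2.2148 + -1.9675i, |z|^2 = 8.7764
Escaped at iteration 3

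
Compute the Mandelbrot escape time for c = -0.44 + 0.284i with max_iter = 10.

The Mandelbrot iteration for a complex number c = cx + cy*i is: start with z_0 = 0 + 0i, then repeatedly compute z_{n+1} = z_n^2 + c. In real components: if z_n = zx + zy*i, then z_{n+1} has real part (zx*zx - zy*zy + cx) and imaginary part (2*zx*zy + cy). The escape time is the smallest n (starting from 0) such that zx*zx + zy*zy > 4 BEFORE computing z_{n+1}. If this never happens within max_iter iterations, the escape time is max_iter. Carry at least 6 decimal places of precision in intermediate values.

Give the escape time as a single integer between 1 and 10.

z_0 = 0 + 0i, c = -0.4400 + 0.2840i
Iter 1: z = -0.4400 + 0.2840i, |z|^2 = 0.2743
Iter 2: z = -0.3271 + 0.0341i, |z|^2 = 0.1081
Iter 3: z = -0.3342 + 0.2617i, |z|^2 = 0.1802
Iter 4: z = -0.3968 + 0.1091i, |z|^2 = 0.1694
Iter 5: z = -0.2944 + 0.1974i, |z|^2 = 0.1257
Iter 6: z = -0.3923 + 0.1677i, |z|^2 = 0.1820
Iter 7: z = -0.3142 + 0.1524i, |z|^2 = 0.1220
Iter 8: z = -0.3645 + 0.1882i, |z|^2 = 0.1683
Iter 9: z = -0.3426 + 0.1468i, |z|^2 = 0.1389

Answer: 10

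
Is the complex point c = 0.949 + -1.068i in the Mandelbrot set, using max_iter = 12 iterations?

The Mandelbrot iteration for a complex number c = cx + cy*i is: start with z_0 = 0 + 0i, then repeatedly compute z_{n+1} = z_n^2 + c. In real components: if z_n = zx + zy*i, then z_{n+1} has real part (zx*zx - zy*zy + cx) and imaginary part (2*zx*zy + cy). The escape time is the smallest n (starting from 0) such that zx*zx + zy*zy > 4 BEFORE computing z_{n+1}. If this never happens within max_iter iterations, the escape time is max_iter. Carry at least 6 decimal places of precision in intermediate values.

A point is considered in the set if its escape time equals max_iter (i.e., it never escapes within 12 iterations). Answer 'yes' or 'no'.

z_0 = 0 + 0i, c = 0.9490 + -1.0680i
Iter 1: z = 0.9490 + -1.0680i, |z|^2 = 2.0412
Iter 2: z = 0.7090 + -3.0951i, |z|^2 = 10.0821
Escaped at iteration 2

Answer: no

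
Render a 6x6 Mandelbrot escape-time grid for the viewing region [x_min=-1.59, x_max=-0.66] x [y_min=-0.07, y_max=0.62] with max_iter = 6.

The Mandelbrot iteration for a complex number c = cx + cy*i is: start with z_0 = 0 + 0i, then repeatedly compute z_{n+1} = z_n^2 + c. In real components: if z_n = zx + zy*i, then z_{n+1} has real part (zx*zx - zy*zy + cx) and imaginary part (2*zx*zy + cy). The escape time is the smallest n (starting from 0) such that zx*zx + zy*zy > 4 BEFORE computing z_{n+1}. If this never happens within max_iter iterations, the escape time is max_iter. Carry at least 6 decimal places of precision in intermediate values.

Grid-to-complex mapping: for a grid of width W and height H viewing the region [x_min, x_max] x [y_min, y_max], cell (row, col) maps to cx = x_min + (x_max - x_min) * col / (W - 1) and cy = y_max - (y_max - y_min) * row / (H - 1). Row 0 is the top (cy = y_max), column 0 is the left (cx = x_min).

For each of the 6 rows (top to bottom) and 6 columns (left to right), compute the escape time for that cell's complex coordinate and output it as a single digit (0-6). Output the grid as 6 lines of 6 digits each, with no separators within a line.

Answer: 333456
335566
456666
566666
666666
666666

Derivation:
(row=0, col=0): c = -1.5900 + 0.6200i → escape time 3
(row=0, col=1): c = -1.4040 + 0.6200i → escape time 3
(row=0, col=2): c = -1.2180 + 0.6200i → escape time 3
(row=0, col=3): c = -1.0320 + 0.6200i → escape time 4
(row=0, col=4): c = -0.8460 + 0.6200i → escape time 5
(row=0, col=5): c = -0.6600 + 0.6200i → escape time 6
(row=1, col=0): c = -1.5900 + 0.4820i → escape time 3
(row=1, col=1): c = -1.4040 + 0.4820i → escape time 3
(row=1, col=2): c = -1.2180 + 0.4820i → escape time 5
(row=1, col=3): c = -1.0320 + 0.4820i → escape time 5
(row=1, col=4): c = -0.8460 + 0.4820i → escape time 6
(row=1, col=5): c = -0.6600 + 0.4820i → escape time 6
(row=2, col=0): c = -1.5900 + 0.3440i → escape time 4
(row=2, col=1): c = -1.4040 + 0.3440i → escape time 5
(row=2, col=2): c = -1.2180 + 0.3440i → escape time 6
(row=2, col=3): c = -1.0320 + 0.3440i → escape time 6
(row=2, col=4): c = -0.8460 + 0.3440i → escape time 6
(row=2, col=5): c = -0.6600 + 0.3440i → escape time 6
(row=3, col=0): c = -1.5900 + 0.2060i → escape time 5
(row=3, col=1): c = -1.4040 + 0.2060i → escape time 6
(row=3, col=2): c = -1.2180 + 0.2060i → escape time 6
(row=3, col=3): c = -1.0320 + 0.2060i → escape time 6
(row=3, col=4): c = -0.8460 + 0.2060i → escape time 6
(row=3, col=5): c = -0.6600 + 0.2060i → escape time 6
(row=4, col=0): c = -1.5900 + 0.0680i → escape time 6
(row=4, col=1): c = -1.4040 + 0.0680i → escape time 6
(row=4, col=2): c = -1.2180 + 0.0680i → escape time 6
(row=4, col=3): c = -1.0320 + 0.0680i → escape time 6
(row=4, col=4): c = -0.8460 + 0.0680i → escape time 6
(row=4, col=5): c = -0.6600 + 0.0680i → escape time 6
(row=5, col=0): c = -1.5900 + -0.0700i → escape time 6
(row=5, col=1): c = -1.4040 + -0.0700i → escape time 6
(row=5, col=2): c = -1.2180 + -0.0700i → escape time 6
(row=5, col=3): c = -1.0320 + -0.0700i → escape time 6
(row=5, col=4): c = -0.8460 + -0.0700i → escape time 6
(row=5, col=5): c = -0.6600 + -0.0700i → escape time 6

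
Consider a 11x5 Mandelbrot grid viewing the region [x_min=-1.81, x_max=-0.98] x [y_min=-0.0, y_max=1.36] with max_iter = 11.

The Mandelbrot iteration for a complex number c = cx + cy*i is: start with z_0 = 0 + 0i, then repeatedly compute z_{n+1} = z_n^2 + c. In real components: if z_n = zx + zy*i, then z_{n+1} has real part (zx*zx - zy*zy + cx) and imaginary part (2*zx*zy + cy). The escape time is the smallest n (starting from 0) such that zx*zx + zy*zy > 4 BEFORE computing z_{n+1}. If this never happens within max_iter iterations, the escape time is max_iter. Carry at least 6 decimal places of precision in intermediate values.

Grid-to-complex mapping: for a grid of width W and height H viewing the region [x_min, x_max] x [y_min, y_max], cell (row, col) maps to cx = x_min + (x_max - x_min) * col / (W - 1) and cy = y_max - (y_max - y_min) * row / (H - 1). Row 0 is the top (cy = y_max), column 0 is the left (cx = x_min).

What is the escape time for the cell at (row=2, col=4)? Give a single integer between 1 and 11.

Answer: 3

Derivation:
z_0 = 0 + 0i, c = -1.4780 + 0.6800i
Iter 1: z = -1.4780 + 0.6800i, |z|^2 = 2.6469
Iter 2: z = 0.2441 + -1.3301i, |z|^2 = 1.8287
Iter 3: z = -3.1875 + 0.0307i, |z|^2 = 10.1613
Escaped at iteration 3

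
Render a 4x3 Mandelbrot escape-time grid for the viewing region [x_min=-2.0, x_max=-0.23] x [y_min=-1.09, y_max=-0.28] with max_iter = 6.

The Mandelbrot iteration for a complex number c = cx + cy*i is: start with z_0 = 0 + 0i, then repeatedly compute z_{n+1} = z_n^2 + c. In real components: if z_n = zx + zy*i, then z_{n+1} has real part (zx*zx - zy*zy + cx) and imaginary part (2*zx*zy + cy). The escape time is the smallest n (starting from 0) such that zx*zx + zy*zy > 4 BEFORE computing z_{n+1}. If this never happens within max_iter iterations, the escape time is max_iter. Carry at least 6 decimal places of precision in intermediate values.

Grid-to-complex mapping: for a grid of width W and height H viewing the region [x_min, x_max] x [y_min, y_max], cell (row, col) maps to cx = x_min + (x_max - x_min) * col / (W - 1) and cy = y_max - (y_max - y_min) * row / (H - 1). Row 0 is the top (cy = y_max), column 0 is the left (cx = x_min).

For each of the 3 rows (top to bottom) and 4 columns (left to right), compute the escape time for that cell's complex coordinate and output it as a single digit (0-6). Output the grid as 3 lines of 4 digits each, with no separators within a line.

(row=0, col=0): c = -2.0000 + -0.2800i → escape time 1
(row=0, col=1): c = -1.4100 + -0.2800i → escape time 5
(row=0, col=2): c = -0.8200 + -0.2800i → escape time 6
(row=0, col=3): c = -0.2300 + -0.2800i → escape time 6
(row=1, col=0): c = -2.0000 + -0.6850i → escape time 1
(row=1, col=1): c = -1.4100 + -0.6850i → escape time 3
(row=1, col=2): c = -0.8200 + -0.6850i → escape time 4
(row=1, col=3): c = -0.2300 + -0.6850i → escape time 6
(row=2, col=0): c = -2.0000 + -1.0900i → escape time 1
(row=2, col=1): c = -1.4100 + -1.0900i → escape time 2
(row=2, col=2): c = -0.8200 + -1.0900i → escape time 3
(row=2, col=3): c = -0.2300 + -1.0900i → escape time 6

Answer: 1566
1346
1236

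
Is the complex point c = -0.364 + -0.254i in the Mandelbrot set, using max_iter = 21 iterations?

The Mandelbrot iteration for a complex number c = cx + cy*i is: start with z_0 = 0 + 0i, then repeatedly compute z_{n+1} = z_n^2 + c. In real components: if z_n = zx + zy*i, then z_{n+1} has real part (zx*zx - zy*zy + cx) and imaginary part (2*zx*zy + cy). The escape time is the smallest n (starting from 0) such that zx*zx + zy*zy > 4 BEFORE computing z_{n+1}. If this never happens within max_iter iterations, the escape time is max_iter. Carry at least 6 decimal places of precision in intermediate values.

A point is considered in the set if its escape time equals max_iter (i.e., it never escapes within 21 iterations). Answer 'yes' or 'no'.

Answer: yes

Derivation:
z_0 = 0 + 0i, c = -0.3640 + -0.2540i
Iter 1: z = -0.3640 + -0.2540i, |z|^2 = 0.1970
Iter 2: z = -0.2960 + -0.0691i, |z|^2 = 0.0924
Iter 3: z = -0.2811 + -0.2131i, |z|^2 = 0.1245
Iter 4: z = -0.3304 + -0.1342i, |z|^2 = 0.1271
Iter 5: z = -0.2729 + -0.1653i, |z|^2 = 0.1018
Iter 6: z = -0.3169 + -0.1638i, |z|^2 = 0.1272
Iter 7: z = -0.2904 + -0.1502i, |z|^2 = 0.1069
Iter 8: z = -0.3022 + -0.1668i, |z|^2 = 0.1192
Iter 9: z = -0.3005 + -0.1532i, |z|^2 = 0.1138
Iter 10: z = -0.2972 + -0.1619i, |z|^2 = 0.1145
Iter 11: z = -0.3019 + -0.1577i, |z|^2 = 0.1160
Iter 12: z = -0.2977 + -0.1588i, |z|^2 = 0.1139
Iter 13: z = -0.3006 + -0.1595i, |z|^2 = 0.1158
Iter 14: z = -0.2991 + -0.1581i, |z|^2 = 0.1145
Iter 15: z = -0.2996 + -0.1594i, |z|^2 = 0.1151
Iter 16: z = -0.2997 + -0.1585i, |z|^2 = 0.1149
Iter 17: z = -0.2993 + -0.1590i, |z|^2 = 0.1149
Iter 18: z = -0.2997 + -0.1588i, |z|^2 = 0.1150
Iter 19: z = -0.2994 + -0.1588i, |z|^2 = 0.1149
Iter 20: z = -0.2996 + -0.1589i, |z|^2 = 0.1150
Did not escape in 21 iterations → in set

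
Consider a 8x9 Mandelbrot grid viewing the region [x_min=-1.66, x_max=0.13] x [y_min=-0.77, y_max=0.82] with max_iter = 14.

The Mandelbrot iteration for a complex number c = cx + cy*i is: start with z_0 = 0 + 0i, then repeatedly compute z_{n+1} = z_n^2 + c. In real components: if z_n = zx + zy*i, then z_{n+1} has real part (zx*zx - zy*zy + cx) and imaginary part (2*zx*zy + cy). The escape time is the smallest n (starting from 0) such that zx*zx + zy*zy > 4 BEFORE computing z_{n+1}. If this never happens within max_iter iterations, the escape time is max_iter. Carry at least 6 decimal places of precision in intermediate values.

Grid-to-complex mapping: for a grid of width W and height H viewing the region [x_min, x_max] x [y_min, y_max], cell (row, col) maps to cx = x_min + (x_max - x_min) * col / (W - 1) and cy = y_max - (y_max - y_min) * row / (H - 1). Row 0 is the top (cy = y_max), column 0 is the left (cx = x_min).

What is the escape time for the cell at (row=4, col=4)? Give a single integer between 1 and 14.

Answer: 14

Derivation:
z_0 = 0 + 0i, c = -0.6371 + 0.0250i
Iter 1: z = -0.6371 + 0.0250i, |z|^2 = 0.4066
Iter 2: z = -0.2318 + -0.0069i, |z|^2 = 0.0538
Iter 3: z = -0.5835 + 0.0282i, |z|^2 = 0.3412
Iter 4: z = -0.2975 + -0.0079i, |z|^2 = 0.0886
Iter 5: z = -0.5487 + 0.0297i, |z|^2 = 0.3019
Iter 6: z = -0.3370 + -0.0076i, |z|^2 = 0.1136
Iter 7: z = -0.5237 + 0.0301i, |z|^2 = 0.2751
Iter 8: z = -0.3638 + -0.0065i, |z|^2 = 0.1324
Iter 9: z = -0.5048 + 0.0298i, |z|^2 = 0.2557
Iter 10: z = -0.3832 + -0.0050i, |z|^2 = 0.1469
Iter 11: z = -0.4903 + 0.0289i, |z|^2 = 0.2413
Iter 12: z = -0.3976 + -0.0033i, |z|^2 = 0.1581
Iter 13: z = -0.4791 + 0.0276i, |z|^2 = 0.2303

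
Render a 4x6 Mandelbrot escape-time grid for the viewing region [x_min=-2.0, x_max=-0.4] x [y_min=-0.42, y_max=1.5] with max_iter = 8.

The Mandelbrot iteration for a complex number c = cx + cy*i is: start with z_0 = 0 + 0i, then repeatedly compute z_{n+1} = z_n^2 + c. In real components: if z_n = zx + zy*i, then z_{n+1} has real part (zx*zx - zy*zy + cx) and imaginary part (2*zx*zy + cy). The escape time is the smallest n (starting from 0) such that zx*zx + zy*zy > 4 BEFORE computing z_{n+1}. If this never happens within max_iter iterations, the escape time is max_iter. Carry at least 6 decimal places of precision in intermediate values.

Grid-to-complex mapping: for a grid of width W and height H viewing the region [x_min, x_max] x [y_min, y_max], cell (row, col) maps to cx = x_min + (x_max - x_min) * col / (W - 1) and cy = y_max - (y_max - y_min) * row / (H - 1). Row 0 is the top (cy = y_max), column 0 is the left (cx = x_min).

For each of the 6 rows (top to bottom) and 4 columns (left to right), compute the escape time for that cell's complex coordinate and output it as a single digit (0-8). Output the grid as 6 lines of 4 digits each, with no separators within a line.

(row=0, col=0): c = -2.0000 + 1.5000i → escape time 1
(row=0, col=1): c = -1.4667 + 1.5000i → escape time 1
(row=0, col=2): c = -0.9333 + 1.5000i → escape time 2
(row=0, col=3): c = -0.4000 + 1.5000i → escape time 2
(row=1, col=0): c = -2.0000 + 1.1160i → escape time 1
(row=1, col=1): c = -1.4667 + 1.1160i → escape time 2
(row=1, col=2): c = -0.9333 + 1.1160i → escape time 3
(row=1, col=3): c = -0.4000 + 1.1160i → escape time 4
(row=2, col=0): c = -2.0000 + 0.7320i → escape time 1
(row=2, col=1): c = -1.4667 + 0.7320i → escape time 3
(row=2, col=2): c = -0.9333 + 0.7320i → escape time 4
(row=2, col=3): c = -0.4000 + 0.7320i → escape time 7
(row=3, col=0): c = -2.0000 + 0.3480i → escape time 1
(row=3, col=1): c = -1.4667 + 0.3480i → escape time 5
(row=3, col=2): c = -0.9333 + 0.3480i → escape time 8
(row=3, col=3): c = -0.4000 + 0.3480i → escape time 8
(row=4, col=0): c = -2.0000 + -0.0360i → escape time 1
(row=4, col=1): c = -1.4667 + -0.0360i → escape time 8
(row=4, col=2): c = -0.9333 + -0.0360i → escape time 8
(row=4, col=3): c = -0.4000 + -0.0360i → escape time 8
(row=5, col=0): c = -2.0000 + -0.4200i → escape time 1
(row=5, col=1): c = -1.4667 + -0.4200i → escape time 4
(row=5, col=2): c = -0.9333 + -0.4200i → escape time 6
(row=5, col=3): c = -0.4000 + -0.4200i → escape time 8

Answer: 1122
1234
1347
1588
1888
1468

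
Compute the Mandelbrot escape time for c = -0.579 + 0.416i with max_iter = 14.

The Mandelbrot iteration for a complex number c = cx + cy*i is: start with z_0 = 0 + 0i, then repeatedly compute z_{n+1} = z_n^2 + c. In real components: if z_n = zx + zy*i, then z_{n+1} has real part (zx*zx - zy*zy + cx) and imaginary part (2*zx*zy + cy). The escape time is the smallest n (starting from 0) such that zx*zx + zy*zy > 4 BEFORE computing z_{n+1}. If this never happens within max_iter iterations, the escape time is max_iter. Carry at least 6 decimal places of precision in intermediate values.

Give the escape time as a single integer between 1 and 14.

z_0 = 0 + 0i, c = -0.5790 + 0.4160i
Iter 1: z = -0.5790 + 0.4160i, |z|^2 = 0.5083
Iter 2: z = -0.4168 + -0.0657i, |z|^2 = 0.1781
Iter 3: z = -0.4096 + 0.4708i, |z|^2 = 0.3894
Iter 4: z = -0.6329 + 0.0303i, |z|^2 = 0.4015
Iter 5: z = -0.1794 + 0.3776i, |z|^2 = 0.1748
Iter 6: z = -0.6894 + 0.2805i, |z|^2 = 0.5540
Iter 7: z = -0.1824 + 0.0292i, |z|^2 = 0.0341
Iter 8: z = -0.5466 + 0.4053i, |z|^2 = 0.4631
Iter 9: z = -0.4446 + -0.0271i, |z|^2 = 0.1984
Iter 10: z = -0.3821 + 0.4401i, |z|^2 = 0.3397
Iter 11: z = -0.6267 + 0.0797i, |z|^2 = 0.3991
Iter 12: z = -0.1926 + 0.3161i, |z|^2 = 0.1370
Iter 13: z = -0.6418 + 0.2942i, |z|^2 = 0.4985

Answer: 14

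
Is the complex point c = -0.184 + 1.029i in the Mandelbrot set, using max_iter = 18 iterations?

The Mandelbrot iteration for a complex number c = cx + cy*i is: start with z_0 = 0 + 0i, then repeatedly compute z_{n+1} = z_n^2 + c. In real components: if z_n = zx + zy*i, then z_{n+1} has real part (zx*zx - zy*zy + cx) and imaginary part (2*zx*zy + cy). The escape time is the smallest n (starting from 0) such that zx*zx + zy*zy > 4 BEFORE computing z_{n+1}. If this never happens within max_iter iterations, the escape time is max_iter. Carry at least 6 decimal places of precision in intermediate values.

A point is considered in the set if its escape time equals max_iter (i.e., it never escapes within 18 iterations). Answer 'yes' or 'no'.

z_0 = 0 + 0i, c = -0.1840 + 1.0290i
Iter 1: z = -0.1840 + 1.0290i, |z|^2 = 1.0927
Iter 2: z = -1.2090 + 0.6503i, |z|^2 = 1.8846
Iter 3: z = 0.8547 + -0.5435i, |z|^2 = 1.0259
Iter 4: z = 0.2512 + 0.1000i, |z|^2 = 0.0731
Iter 5: z = -0.1309 + 1.0792i, |z|^2 = 1.1818
Iter 6: z = -1.3316 + 0.7465i, |z|^2 = 2.3303
Iter 7: z = 1.0319 + -0.9589i, |z|^2 = 1.9844
Iter 8: z = -0.0387 + -0.9500i, |z|^2 = 0.9041
Iter 9: z = -1.0851 + 1.1026i, |z|^2 = 2.3931
Iter 10: z = -0.2222 + -1.3638i, |z|^2 = 1.9093
Iter 11: z = -1.9945 + 1.6352i, |z|^2 = 6.6518
Escaped at iteration 11

Answer: no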